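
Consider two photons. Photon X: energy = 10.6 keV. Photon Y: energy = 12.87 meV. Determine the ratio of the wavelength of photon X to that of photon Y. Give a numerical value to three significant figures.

1.21e-6

λ_X = 1.170e-10 m (from energy = 10.6 keV, via λ = hc/E).
λ_Y = 9.634e-5 m (from energy = 12.87 meV, via λ = hc/E).
Ratio = 1.170e-10 / 9.634e-5 = 1.21e-6.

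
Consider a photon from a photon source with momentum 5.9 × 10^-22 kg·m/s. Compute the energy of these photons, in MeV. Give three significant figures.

Use c = 2.99792458 × 10^8 m/s, 1 eV = 1.602176634 × 10^-19 J.
Since E = pc for a photon, E = 1.769 × 10^-13 J.
Converting to MeV: E = 1.104 MeV ≈ 1.10 MeV.

1.10 MeV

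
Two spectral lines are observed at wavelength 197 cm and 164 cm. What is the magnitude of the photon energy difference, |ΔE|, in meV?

1.27·10^-4 meV

Using E = hc/λ: E₁ = 1.008·10^-25 J, E₂ = 1.211·10^-25 J.
|ΔE| = |1.008·10^-25 − 1.211·10^-25| = 2.03·10^-26 J = 1.27·10^-4 meV.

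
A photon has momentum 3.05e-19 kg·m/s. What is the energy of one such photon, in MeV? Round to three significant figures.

Since E = pc for a photon, E = 9.144e-11 J.
Converting to MeV: E = 570.7 MeV ≈ 571 MeV.

571 MeV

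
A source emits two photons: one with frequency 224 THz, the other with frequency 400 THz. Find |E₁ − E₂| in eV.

Using E = hf: E₁ = 1.484e-19 J, E₂ = 2.650e-19 J.
|ΔE| = |1.484e-19 − 2.650e-19| = 1.17e-19 J = 0.728 eV.

0.728 eV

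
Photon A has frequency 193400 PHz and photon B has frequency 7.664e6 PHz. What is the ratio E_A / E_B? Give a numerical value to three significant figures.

E_A = 1.281e-13 J (from frequency = 193400 PHz, via E = hf).
E_B = 5.078e-12 J (from frequency = 7.664e6 PHz, via E = hf).
Ratio = 1.281e-13 / 5.078e-12 = 0.0252.

0.0252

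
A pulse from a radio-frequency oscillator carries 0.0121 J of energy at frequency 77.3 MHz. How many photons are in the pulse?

Per-photon energy: E = 5.122e-26 J (from frequency = 77.3 MHz).
N = E_total / E_photon = 0.0121 J / 5.122e-26 J = 2.36e23.

2.36e23 photons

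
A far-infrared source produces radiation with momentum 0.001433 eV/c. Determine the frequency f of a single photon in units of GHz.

Take h = 6.62607015 × 10^-34 J·s, c = 2.99792458 × 10^8 m/s, 1 eV = 1.602176634 × 10^-19 J.
In SI units: p = 0.001433 eV/c = 7.6584 × 10^-31 kg·m/s.
For a photon f = pc/h, so f = 3.465 × 10^11 Hz.
Converting to GHz: f = 346.5 GHz ≈ 346 GHz.

346 GHz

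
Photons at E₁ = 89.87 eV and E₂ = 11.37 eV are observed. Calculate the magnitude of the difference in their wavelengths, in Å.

Using λ = hc/E: λ₁ = 1.3796 × 10^-8 m, λ₂ = 1.0905 × 10^-7 m.
|Δλ| = |1.3796 × 10^-8 − 1.0905 × 10^-7| = 9.52 × 10^-8 m = 952 Å.

952 Å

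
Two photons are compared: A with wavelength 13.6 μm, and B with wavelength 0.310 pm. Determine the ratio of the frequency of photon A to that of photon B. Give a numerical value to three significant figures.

f_A = 2.204 × 10^13 Hz (from wavelength = 13.6 μm, via f = c/λ).
f_B = 9.671 × 10^20 Hz (from wavelength = 0.310 pm, via f = c/λ).
Ratio = 2.204 × 10^13 / 9.671 × 10^20 = 2.28 × 10^-8.

2.28 × 10^-8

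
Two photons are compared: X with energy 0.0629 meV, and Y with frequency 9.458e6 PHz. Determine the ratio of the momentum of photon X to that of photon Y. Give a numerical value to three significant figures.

1.61e-12

p_X = 3.362e-32 kg·m/s (from energy = 0.0629 meV, via p = E/c).
p_Y = 2.090e-20 kg·m/s (from frequency = 9.458e6 PHz, via p = hf/c).
Ratio = 3.362e-32 / 2.090e-20 = 1.61e-12.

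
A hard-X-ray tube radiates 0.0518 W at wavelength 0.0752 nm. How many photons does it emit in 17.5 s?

3.43e14 photons

Total energy: E_total = P·t = 0.0518 × 17.5 = 0.9065 J.
Per-photon energy: E = 2.642e-15 J.
N = E_total / E_photon = 3.43e14.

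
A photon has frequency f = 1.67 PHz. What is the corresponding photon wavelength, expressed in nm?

In SI units: f = 1.67 PHz = 1.67 × 10^15 Hz.
Since λ = c/f for a photon, λ = 1.795 × 10^-7 m.
Converting to nm: λ = 179.5 nm ≈ 180 nm.

180 nm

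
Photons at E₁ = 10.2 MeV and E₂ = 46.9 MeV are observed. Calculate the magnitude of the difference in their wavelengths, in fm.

95.1 fm

Using λ = hc/E: λ₁ = 1.216e-13 m, λ₂ = 2.644e-14 m.
|Δλ| = |1.216e-13 − 2.644e-14| = 9.51e-14 m = 95.1 fm.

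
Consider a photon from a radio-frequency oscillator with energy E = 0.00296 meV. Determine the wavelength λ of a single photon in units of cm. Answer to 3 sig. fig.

41.9 cm

Use h = 6.62607015 × 10^-34 J·s, c = 2.99792458 × 10^8 m/s, 1 eV = 1.602176634 × 10^-19 J.
Convert to SI: E = 0.00296 meV = 4.7424 × 10^-25 J.
The photon relation is λ = hc/E, giving λ = 0.4189 m.
Converting to cm: λ = 41.89 cm ≈ 41.9 cm.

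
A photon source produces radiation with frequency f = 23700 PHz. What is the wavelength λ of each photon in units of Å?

(c = 2.99792458e8 m/s.)
Convert to SI: f = 23700 PHz = 2.37e19 Hz.
For a photon λ = c/f, so λ = 1.265e-11 m.
Converting to Å: λ = 0.1265 Å ≈ 0.126 Å.

0.126 Å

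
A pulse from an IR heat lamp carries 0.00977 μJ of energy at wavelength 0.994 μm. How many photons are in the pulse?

Per-photon energy: E = 1.998 × 10^-19 J (from wavelength = 0.994 μm).
N = E_total / E_photon = 9.77 × 10^-9 J / 1.998 × 10^-19 J = 4.89 × 10^10.

4.89 × 10^10 photons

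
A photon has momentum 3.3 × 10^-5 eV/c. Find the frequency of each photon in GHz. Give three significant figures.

First convert: p = 3.3 × 10^-5 eV/c = 1.7636 × 10^-32 kg·m/s.
The photon relation is f = pc/h, giving f = 7.979 × 10^9 Hz.
Converting to GHz: f = 7.979 GHz ≈ 7.98 GHz.

7.98 GHz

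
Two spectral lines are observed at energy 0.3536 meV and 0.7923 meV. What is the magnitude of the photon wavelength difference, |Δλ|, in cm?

Using λ = hc/E: λ₁ = 0.0035063 m, λ₂ = 0.0015649 m.
|Δλ| = |0.0035063 − 0.0015649| = 0.00194 m = 0.194 cm.

0.194 cm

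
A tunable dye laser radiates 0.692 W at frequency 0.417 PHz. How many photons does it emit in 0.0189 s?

Total energy: E_total = P·t = 0.692 × 0.0189 = 0.01308 J.
Per-photon energy: E = 2.763e-19 J.
N = E_total / E_photon = 4.73e16.

4.73e16 photons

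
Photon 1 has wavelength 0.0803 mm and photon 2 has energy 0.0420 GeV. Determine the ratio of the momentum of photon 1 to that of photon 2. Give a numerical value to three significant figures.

3.68 × 10^-10

p_1 = 8.252 × 10^-30 kg·m/s (from wavelength = 0.0803 mm, via p = h/λ).
p_2 = 2.245 × 10^-20 kg·m/s (from energy = 0.0420 GeV, via p = E/c).
Ratio = 8.252 × 10^-30 / 2.245 × 10^-20 = 3.68 × 10^-10.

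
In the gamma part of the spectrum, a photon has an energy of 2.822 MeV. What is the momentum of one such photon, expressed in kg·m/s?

1.51 × 10^-21 kg·m/s

Take c = 2.99792458 × 10^8 m/s, 1 eV = 1.602176634 × 10^-19 J.
First convert: E = 2.822 MeV = 4.5213 × 10^-13 J.
For a photon p = E/c, so p = 1.508 × 10^-21 kg·m/s.
So p ≈ 1.51 × 10^-21 kg·m/s.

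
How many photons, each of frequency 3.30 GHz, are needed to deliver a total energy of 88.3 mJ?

4.04e22 photons

Per-photon energy: E = 2.187e-24 J (from frequency = 3.30 GHz).
N = E_total / E_photon = 0.0883 J / 2.187e-24 J = 4.04e22.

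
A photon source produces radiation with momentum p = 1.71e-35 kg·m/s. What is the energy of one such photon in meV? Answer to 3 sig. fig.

Take c = 2.99792458e8 m/s, 1 eV = 1.602176634e-19 J.
For a photon E = pc, so E = 5.126e-27 J.
Converting to meV: E = 3.200e-5 meV ≈ 3.20e-5 meV.

3.20e-5 meV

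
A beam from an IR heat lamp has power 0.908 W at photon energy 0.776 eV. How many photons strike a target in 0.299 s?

Total energy: E_total = P·t = 0.908 × 0.299 = 0.2715 J.
Per-photon energy: E = 1.243e-19 J.
N = E_total / E_photon = 2.18e18.

2.18e18 photons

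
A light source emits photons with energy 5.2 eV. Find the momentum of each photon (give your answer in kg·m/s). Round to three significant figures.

(c = 2.99792458 × 10^8 m/s, 1 eV = 1.602176634 × 10^-19 J.)
First convert: E = 5.2 eV = 8.3313 × 10^-19 J.
The photon relation is p = E/c, giving p = 2.779 × 10^-27 kg·m/s.
So p ≈ 2.78 × 10^-27 kg·m/s.

2.78 × 10^-27 kg·m/s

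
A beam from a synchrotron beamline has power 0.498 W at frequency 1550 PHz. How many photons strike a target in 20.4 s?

Total energy: E_total = P·t = 0.498 × 20.4 = 10.16 J.
Per-photon energy: E = 1.027 × 10^-15 J.
N = E_total / E_photon = 9.89 × 10^15.

9.89 × 10^15 photons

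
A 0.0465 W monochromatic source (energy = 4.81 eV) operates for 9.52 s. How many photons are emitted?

Total energy: E_total = P·t = 0.0465 × 9.52 = 0.4427 J.
Per-photon energy: E = 7.706 × 10^-19 J.
N = E_total / E_photon = 5.74 × 10^17.

5.74 × 10^17 photons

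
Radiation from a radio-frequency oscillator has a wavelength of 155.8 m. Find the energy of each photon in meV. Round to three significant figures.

7.96·10^-6 meV

The photon relation is E = hc/λ, giving E = 1.275·10^-27 J.
Converting to meV: E = 7.958·10^-6 meV ≈ 7.96·10^-6 meV.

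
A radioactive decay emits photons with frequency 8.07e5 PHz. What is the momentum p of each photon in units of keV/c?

Convert to SI: f = 8.07e5 PHz = 8.07e20 Hz.
Apply p = hf/c: p = 1.784e-21 kg·m/s.
Converting to keV/c: p = 3337 keV/c ≈ 3340 keV/c.

3340 keV/c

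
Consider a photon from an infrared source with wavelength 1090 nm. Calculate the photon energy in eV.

Take h = 6.62607015·10^-34 J·s, c = 2.99792458·10^8 m/s, 1 eV = 1.602176634·10^-19 J.
In SI units: λ = 1090 nm = 1.09·10^-6 m.
The photon relation is E = hc/λ, giving E = 1.822·10^-19 J.
Converting to eV: E = 1.137 eV ≈ 1.14 eV.

1.14 eV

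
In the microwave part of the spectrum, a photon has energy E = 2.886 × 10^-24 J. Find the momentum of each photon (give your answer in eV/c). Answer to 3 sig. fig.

1.80 × 10^-5 eV/c

(c = 2.99792458 × 10^8 m/s, 1 eV = 1.602176634 × 10^-19 J.)
Since p = E/c for a photon, p = 9.627 × 10^-33 kg·m/s.
Converting to eV/c: p = 1.801 × 10^-5 eV/c ≈ 1.80 × 10^-5 eV/c.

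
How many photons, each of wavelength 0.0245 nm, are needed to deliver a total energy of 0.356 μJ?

Per-photon energy: E = 8.108e-15 J (from wavelength = 0.0245 nm).
N = E_total / E_photon = 3.56e-7 J / 8.108e-15 J = 4.39e7.

4.39e7 photons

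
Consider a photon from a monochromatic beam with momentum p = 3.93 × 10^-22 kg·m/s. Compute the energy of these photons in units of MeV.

For a photon E = pc, so E = 1.178 × 10^-13 J.
Converting to MeV: E = 0.7354 MeV ≈ 0.735 MeV.

0.735 MeV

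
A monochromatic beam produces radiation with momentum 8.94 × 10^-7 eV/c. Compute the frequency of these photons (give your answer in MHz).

216 MHz

Use h = 6.62607015 × 10^-34 J·s, c = 2.99792458 × 10^8 m/s, 1 eV = 1.602176634 × 10^-19 J.
First convert: p = 8.94 × 10^-7 eV/c = 4.7778 × 10^-34 kg·m/s.
The photon relation is f = pc/h, giving f = 2.162 × 10^8 Hz.
Converting to MHz: f = 216.2 MHz ≈ 216 MHz.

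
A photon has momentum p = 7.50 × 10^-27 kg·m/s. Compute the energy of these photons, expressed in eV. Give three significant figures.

14.0 eV

The photon relation is E = pc, giving E = 2.248 × 10^-18 J.
Converting to eV: E = 14.03 eV ≈ 14.0 eV.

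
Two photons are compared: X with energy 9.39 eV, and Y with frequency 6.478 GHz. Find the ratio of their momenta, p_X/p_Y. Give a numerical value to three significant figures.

3.50 × 10^5

p_X = 5.018 × 10^-27 kg·m/s (from energy = 9.39 eV, via p = E/c).
p_Y = 1.432 × 10^-32 kg·m/s (from frequency = 6.478 GHz, via p = hf/c).
Ratio = 5.018 × 10^-27 / 1.432 × 10^-32 = 3.50 × 10^5.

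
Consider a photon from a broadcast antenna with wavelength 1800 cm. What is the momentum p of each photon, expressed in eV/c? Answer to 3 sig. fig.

In SI units: λ = 1800 cm = 18.0 m.
Since p = h/λ for a photon, p = 3.681e-35 kg·m/s.
Converting to eV/c: p = 6.888e-8 eV/c ≈ 6.89e-8 eV/c.

6.89e-8 eV/c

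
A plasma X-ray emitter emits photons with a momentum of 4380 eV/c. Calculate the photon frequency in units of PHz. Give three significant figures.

First convert: p = 4380 eV/c = 2.3408 × 10^-24 kg·m/s.
Since f = pc/h for a photon, f = 1.059 × 10^18 Hz.
Converting to PHz: f = 1059 PHz ≈ 1060 PHz.

1060 PHz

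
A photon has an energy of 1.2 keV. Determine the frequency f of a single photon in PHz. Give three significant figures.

First convert: E = 1.2 keV = 1.9226·10^-16 J.
Apply f = E/h: f = 2.902·10^17 Hz.
Converting to PHz: f = 290.2 PHz ≈ 290 PHz.

290 PHz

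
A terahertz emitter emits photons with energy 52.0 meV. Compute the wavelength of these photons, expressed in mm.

Convert to SI: E = 52.0 meV = 8.3313 × 10^-21 J.
Apply λ = hc/E: λ = 2.384 × 10^-5 m.
Converting to mm: λ = 0.02384 mm ≈ 0.0238 mm.

0.0238 mm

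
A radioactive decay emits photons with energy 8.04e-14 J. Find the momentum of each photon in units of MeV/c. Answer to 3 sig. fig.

0.502 MeV/c

Use c = 2.99792458e8 m/s, 1 eV = 1.602176634e-19 J.
Since p = E/c for a photon, p = 2.682e-22 kg·m/s.
Converting to MeV/c: p = 0.5018 MeV/c ≈ 0.502 MeV/c.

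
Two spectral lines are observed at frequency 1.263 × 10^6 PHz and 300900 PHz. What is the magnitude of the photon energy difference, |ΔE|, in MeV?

Using E = hf: E₁ = 8.3687 × 10^-13 J, E₂ = 1.9938 × 10^-13 J.
|ΔE| = |8.3687 × 10^-13 − 1.9938 × 10^-13| = 6.37 × 10^-13 J = 3.98 MeV.

3.98 MeV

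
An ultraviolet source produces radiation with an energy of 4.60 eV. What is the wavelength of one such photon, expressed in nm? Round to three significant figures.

Take h = 6.62607015 × 10^-34 J·s, c = 2.99792458 × 10^8 m/s, 1 eV = 1.602176634 × 10^-19 J.
In SI units: E = 4.60 eV = 7.3700 × 10^-19 J.
For a photon λ = hc/E, so λ = 2.695 × 10^-7 m.
Converting to nm: λ = 269.5 nm ≈ 270 nm.

270 nm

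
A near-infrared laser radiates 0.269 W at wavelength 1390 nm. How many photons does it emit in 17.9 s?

Total energy: E_total = P·t = 0.269 × 17.9 = 4.815 J.
Per-photon energy: E = 1.429e-19 J.
N = E_total / E_photon = 3.37e19.

3.37e19 photons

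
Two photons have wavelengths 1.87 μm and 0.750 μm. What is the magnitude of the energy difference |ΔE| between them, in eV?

0.990 eV

Using E = hc/λ: E₁ = 1.062e-19 J, E₂ = 2.649e-19 J.
|ΔE| = |1.062e-19 − 2.649e-19| = 1.59e-19 J = 0.990 eV.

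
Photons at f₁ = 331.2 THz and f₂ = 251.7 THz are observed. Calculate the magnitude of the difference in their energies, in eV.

Using E = hf: E₁ = 2.1946·10^-19 J, E₂ = 1.6678·10^-19 J.
|ΔE| = |2.1946·10^-19 − 1.6678·10^-19| = 5.27·10^-20 J = 0.329 eV.

0.329 eV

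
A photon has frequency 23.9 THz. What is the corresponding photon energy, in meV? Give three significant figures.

98.8 meV

(h = 6.62607015e-34 J·s, 1 eV = 1.602176634e-19 J.)
In SI units: f = 23.9 THz = 2.39e13 Hz.
For a photon E = hf, so E = 1.584e-20 J.
Converting to meV: E = 98.84 meV ≈ 98.8 meV.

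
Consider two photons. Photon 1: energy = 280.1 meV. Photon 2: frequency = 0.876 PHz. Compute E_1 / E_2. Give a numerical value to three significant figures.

E_1 = 4.488·10^-20 J (from energy = 280.1 meV, via E given directly).
E_2 = 5.804·10^-19 J (from frequency = 0.876 PHz, via E = hf).
Ratio = 4.488·10^-20 / 5.804·10^-19 = 0.0773.

0.0773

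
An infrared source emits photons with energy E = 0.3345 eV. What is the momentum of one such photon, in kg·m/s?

1.79 × 10^-28 kg·m/s

Convert to SI: E = 0.3345 eV = 5.3593 × 10^-20 J.
The photon relation is p = E/c, giving p = 1.788 × 10^-28 kg·m/s.
So p ≈ 1.79 × 10^-28 kg·m/s.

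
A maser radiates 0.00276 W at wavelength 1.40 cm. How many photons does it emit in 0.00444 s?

8.64e17 photons

Total energy: E_total = P·t = 0.00276 × 0.00444 = 1.225e-5 J.
Per-photon energy: E = 1.419e-23 J.
N = E_total / E_photon = 8.64e17.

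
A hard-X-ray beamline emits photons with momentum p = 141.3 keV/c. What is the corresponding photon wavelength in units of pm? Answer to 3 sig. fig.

8.77 pm

In SI units: p = 141.3 keV/c = 7.5515 × 10^-23 kg·m/s.
Apply λ = h/p: λ = 8.775 × 10^-12 m.
Converting to pm: λ = 8.775 pm ≈ 8.77 pm.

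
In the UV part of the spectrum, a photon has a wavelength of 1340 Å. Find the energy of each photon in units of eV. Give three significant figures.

9.25 eV

Convert to SI: λ = 1340 Å = 1.34e-7 m.
Apply E = hc/λ: E = 1.482e-18 J.
Converting to eV: E = 9.253 eV ≈ 9.25 eV.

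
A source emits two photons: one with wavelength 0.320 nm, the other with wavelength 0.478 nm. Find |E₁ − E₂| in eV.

1280 eV

Using E = hc/λ: E₁ = 6.208e-16 J, E₂ = 4.156e-16 J.
|ΔE| = |6.208e-16 − 4.156e-16| = 2.05e-16 J = 1280 eV.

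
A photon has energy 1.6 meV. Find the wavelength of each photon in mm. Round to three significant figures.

0.775 mm

Use h = 6.62607015e-34 J·s, c = 2.99792458e8 m/s, 1 eV = 1.602176634e-19 J.
In SI units: E = 1.6 meV = 2.5635e-22 J.
Since λ = hc/E for a photon, λ = 7.749e-4 m.
Converting to mm: λ = 0.7749 mm ≈ 0.775 mm.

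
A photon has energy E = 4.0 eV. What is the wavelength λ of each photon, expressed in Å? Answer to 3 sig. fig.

Take h = 6.62607015 × 10^-34 J·s, c = 2.99792458 × 10^8 m/s, 1 eV = 1.602176634 × 10^-19 J.
First convert: E = 4.0 eV = 6.4087 × 10^-19 J.
Apply λ = hc/E: λ = 3.100 × 10^-7 m.
Converting to Å: λ = 3100 Å ≈ 3100 Å.

3100 Å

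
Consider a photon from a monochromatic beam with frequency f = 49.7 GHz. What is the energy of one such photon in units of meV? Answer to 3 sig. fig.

0.206 meV

Use h = 6.62607015e-34 J·s, 1 eV = 1.602176634e-19 J.
Convert to SI: f = 49.7 GHz = 4.97e10 Hz.
For a photon E = hf, so E = 3.293e-23 J.
Converting to meV: E = 0.2055 meV ≈ 0.206 meV.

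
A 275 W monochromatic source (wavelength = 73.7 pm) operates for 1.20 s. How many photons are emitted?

Total energy: E_total = P·t = 275 × 1.20 = 330.0 J.
Per-photon energy: E = 2.695 × 10^-15 J.
N = E_total / E_photon = 1.22 × 10^17.

1.22 × 10^17 photons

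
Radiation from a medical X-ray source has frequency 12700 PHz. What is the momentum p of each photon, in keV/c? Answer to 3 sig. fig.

First convert: f = 12700 PHz = 1.27e19 Hz.
Since p = hf/c for a photon, p = 2.807e-23 kg·m/s.
Converting to keV/c: p = 52.52 keV/c ≈ 52.5 keV/c.

52.5 keV/c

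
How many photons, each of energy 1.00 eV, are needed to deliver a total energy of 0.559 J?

Per-photon energy: E = 1.602·10^-19 J (from energy = 1.00 eV).
N = E_total / E_photon = 0.559 J / 1.602·10^-19 J = 3.49·10^18.

3.49·10^18 photons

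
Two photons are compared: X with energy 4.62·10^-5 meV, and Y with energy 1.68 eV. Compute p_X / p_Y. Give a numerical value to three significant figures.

2.75·10^-8

p_X = 2.469·10^-35 kg·m/s (from energy = 4.62·10^-5 meV, via p = E/c).
p_Y = 8.978·10^-28 kg·m/s (from energy = 1.68 eV, via p = E/c).
Ratio = 2.469·10^-35 / 8.978·10^-28 = 2.75·10^-8.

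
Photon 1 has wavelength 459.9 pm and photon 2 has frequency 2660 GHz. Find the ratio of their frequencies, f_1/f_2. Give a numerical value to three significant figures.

f_1 = 6.519 × 10^17 Hz (from wavelength = 459.9 pm, via f = c/λ).
f_2 = 2.660 × 10^12 Hz (from frequency = 2660 GHz, via f given directly).
Ratio = 6.519 × 10^17 / 2.660 × 10^12 = 2.45 × 10^5.

2.45 × 10^5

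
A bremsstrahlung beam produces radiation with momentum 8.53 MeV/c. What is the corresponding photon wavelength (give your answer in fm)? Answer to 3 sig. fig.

145 fm

Convert to SI: p = 8.53 MeV/c = 4.5587 × 10^-21 kg·m/s.
Apply λ = h/p: λ = 1.454 × 10^-13 m.
Converting to fm: λ = 145.4 fm ≈ 145 fm.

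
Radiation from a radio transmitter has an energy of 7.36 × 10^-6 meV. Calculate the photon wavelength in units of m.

168 m

(h = 6.62607015 × 10^-34 J·s, c = 2.99792458 × 10^8 m/s, 1 eV = 1.602176634 × 10^-19 J.)
Convert to SI: E = 7.36 × 10^-6 meV = 1.1792 × 10^-27 J.
The photon relation is λ = hc/E, giving λ = 168.5 m.
So λ ≈ 168 m.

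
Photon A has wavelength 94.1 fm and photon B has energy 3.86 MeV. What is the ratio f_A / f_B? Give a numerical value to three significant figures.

f_A = 3.186e21 Hz (from wavelength = 94.1 fm, via f = c/λ).
f_B = 9.333e20 Hz (from energy = 3.86 MeV, via f = E/h).
Ratio = 3.186e21 / 9.333e20 = 3.41.

3.41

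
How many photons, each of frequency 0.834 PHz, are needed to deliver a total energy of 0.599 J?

1.08 × 10^18 photons

Per-photon energy: E = 5.526 × 10^-19 J (from frequency = 0.834 PHz).
N = E_total / E_photon = 0.599 J / 5.526 × 10^-19 J = 1.08 × 10^18.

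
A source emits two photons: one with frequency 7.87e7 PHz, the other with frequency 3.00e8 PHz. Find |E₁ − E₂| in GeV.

Using E = hf: E₁ = 5.215e-11 J, E₂ = 1.988e-10 J.
|ΔE| = |5.215e-11 − 1.988e-10| = 1.47e-10 J = 0.915 GeV.

0.915 GeV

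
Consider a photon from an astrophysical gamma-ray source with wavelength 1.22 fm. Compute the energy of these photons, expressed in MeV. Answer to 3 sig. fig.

1020 MeV

Use h = 6.62607015 × 10^-34 J·s, c = 2.99792458 × 10^8 m/s, 1 eV = 1.602176634 × 10^-19 J.
First convert: λ = 1.22 fm = 1.22 × 10^-15 m.
Since E = hc/λ for a photon, E = 1.628 × 10^-10 J.
Converting to MeV: E = 1016 MeV ≈ 1020 MeV.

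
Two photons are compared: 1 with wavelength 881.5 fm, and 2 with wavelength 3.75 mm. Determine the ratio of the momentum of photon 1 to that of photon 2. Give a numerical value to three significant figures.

p_1 = 7.517 × 10^-22 kg·m/s (from wavelength = 881.5 fm, via p = h/λ).
p_2 = 1.767 × 10^-31 kg·m/s (from wavelength = 3.75 mm, via p = h/λ).
Ratio = 7.517 × 10^-22 / 1.767 × 10^-31 = 4.25 × 10^9.

4.25 × 10^9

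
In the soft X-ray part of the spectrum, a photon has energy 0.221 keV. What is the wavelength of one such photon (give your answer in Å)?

56.1 Å

In SI units: E = 0.221 keV = 3.5408 × 10^-17 J.
The photon relation is λ = hc/E, giving λ = 5.610 × 10^-9 m.
Converting to Å: λ = 56.10 Å ≈ 56.1 Å.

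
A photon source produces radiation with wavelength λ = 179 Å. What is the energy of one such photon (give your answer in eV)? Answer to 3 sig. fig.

Use h = 6.62607015e-34 J·s, c = 2.99792458e8 m/s, 1 eV = 1.602176634e-19 J.
First convert: λ = 179 Å = 1.79e-8 m.
For a photon E = hc/λ, so E = 1.110e-17 J.
Converting to eV: E = 69.26 eV ≈ 69.3 eV.

69.3 eV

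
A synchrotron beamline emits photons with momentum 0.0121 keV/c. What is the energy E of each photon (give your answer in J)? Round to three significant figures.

Use c = 2.99792458e8 m/s, 1 eV = 1.602176634e-19 J.
In SI units: p = 0.0121 keV/c = 6.4666e-27 kg·m/s.
For a photon E = pc, so E = 1.939e-18 J.
So E ≈ 1.94e-18 J.

1.94e-18 J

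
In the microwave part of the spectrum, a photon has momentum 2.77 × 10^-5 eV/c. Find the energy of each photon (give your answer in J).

4.44 × 10^-24 J

(c = 2.99792458 × 10^8 m/s, 1 eV = 1.602176634 × 10^-19 J.)
In SI units: p = 2.77 × 10^-5 eV/c = 1.4804 × 10^-32 kg·m/s.
For a photon E = pc, so E = 4.438 × 10^-24 J.
So E ≈ 4.44 × 10^-24 J.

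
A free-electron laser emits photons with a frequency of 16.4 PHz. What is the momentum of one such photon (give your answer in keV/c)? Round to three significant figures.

Take h = 6.62607015e-34 J·s, c = 2.99792458e8 m/s, 1 eV = 1.602176634e-19 J.
In SI units: f = 16.4 PHz = 1.64e16 Hz.
Since p = hf/c for a photon, p = 3.625e-26 kg·m/s.
Converting to keV/c: p = 0.06782 keV/c ≈ 0.0678 keV/c.

0.0678 keV/c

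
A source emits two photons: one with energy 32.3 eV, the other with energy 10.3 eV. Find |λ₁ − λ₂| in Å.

820 Å

Using λ = hc/E: λ₁ = 3.839e-8 m, λ₂ = 1.204e-7 m.
|Δλ| = |3.839e-8 − 1.204e-7| = 8.20e-8 m = 820 Å.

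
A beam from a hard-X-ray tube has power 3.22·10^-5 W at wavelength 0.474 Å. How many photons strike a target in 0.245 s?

Total energy: E_total = P·t = 3.22·10^-5 × 0.245 = 7.889·10^-6 J.
Per-photon energy: E = 4.191·10^-15 J.
N = E_total / E_photon = 1.88·10^9.

1.88·10^9 photons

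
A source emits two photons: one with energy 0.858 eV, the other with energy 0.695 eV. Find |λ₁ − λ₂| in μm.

0.339 μm

Using λ = hc/E: λ₁ = 1.445e-6 m, λ₂ = 1.784e-6 m.
|Δλ| = |1.445e-6 − 1.784e-6| = 3.39e-7 m = 0.339 μm.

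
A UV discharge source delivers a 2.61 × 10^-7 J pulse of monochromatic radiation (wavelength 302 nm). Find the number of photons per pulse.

Per-photon energy: E = 6.578 × 10^-19 J (from wavelength = 302 nm).
N = E_total / E_photon = 2.61 × 10^-7 J / 6.578 × 10^-19 J = 3.97 × 10^11.

3.97 × 10^11 photons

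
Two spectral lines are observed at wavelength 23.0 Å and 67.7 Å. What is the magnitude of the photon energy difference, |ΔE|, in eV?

356 eV

Using E = hc/λ: E₁ = 8.637e-17 J, E₂ = 2.934e-17 J.
|ΔE| = |8.637e-17 − 2.934e-17| = 5.70e-17 J = 356 eV.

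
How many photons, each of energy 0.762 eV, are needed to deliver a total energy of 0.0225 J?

1.84 × 10^17 photons

Per-photon energy: E = 1.221 × 10^-19 J (from energy = 0.762 eV).
N = E_total / E_photon = 0.0225 J / 1.221 × 10^-19 J = 1.84 × 10^17.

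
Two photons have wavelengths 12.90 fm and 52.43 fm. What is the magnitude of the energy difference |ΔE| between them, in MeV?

Using E = hc/λ: E₁ = 1.5399 × 10^-11 J, E₂ = 3.7888 × 10^-12 J.
|ΔE| = |1.5399 × 10^-11 − 3.7888 × 10^-12| = 1.16 × 10^-11 J = 72.5 MeV.

72.5 MeV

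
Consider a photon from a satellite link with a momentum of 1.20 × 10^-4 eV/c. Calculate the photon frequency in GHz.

Convert to SI: p = 1.20 × 10^-4 eV/c = 6.4131 × 10^-32 kg·m/s.
Apply f = pc/h: f = 2.902 × 10^10 Hz.
Converting to GHz: f = 29.02 GHz ≈ 29.0 GHz.

29.0 GHz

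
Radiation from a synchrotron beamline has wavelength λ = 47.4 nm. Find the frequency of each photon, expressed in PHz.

6.32 PHz

(c = 2.99792458e8 m/s.)
In SI units: λ = 47.4 nm = 4.74e-8 m.
Apply f = c/λ: f = 6.325e15 Hz.
Converting to PHz: f = 6.325 PHz ≈ 6.32 PHz.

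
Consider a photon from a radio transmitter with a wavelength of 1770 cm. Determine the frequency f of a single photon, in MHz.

16.9 MHz

In SI units: λ = 1770 cm = 17.7 m.
For a photon f = c/λ, so f = 1.694e7 Hz.
Converting to MHz: f = 16.94 MHz ≈ 16.9 MHz.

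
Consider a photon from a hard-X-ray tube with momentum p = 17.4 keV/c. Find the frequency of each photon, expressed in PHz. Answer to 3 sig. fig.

4210 PHz

(h = 6.62607015·10^-34 J·s, c = 2.99792458·10^8 m/s, 1 eV = 1.602176634·10^-19 J.)
In SI units: p = 17.4 keV/c = 9.2991·10^-24 kg·m/s.
Apply f = pc/h: f = 4.207·10^18 Hz.
Converting to PHz: f = 4207 PHz ≈ 4210 PHz.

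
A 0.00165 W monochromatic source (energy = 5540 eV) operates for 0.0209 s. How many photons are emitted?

3.89e10 photons

Total energy: E_total = P·t = 0.00165 × 0.0209 = 3.448e-5 J.
Per-photon energy: E = 8.876e-16 J.
N = E_total / E_photon = 3.89e10.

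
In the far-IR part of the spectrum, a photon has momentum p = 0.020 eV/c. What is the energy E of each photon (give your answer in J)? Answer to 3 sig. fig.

3.20·10^-21 J

Convert to SI: p = 0.020 eV/c = 1.0689·10^-29 kg·m/s.
Since E = pc for a photon, E = 3.204·10^-21 J.
So E ≈ 3.20·10^-21 J.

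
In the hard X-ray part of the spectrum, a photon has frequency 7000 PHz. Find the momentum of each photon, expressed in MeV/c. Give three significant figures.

Use h = 6.62607015 × 10^-34 J·s, c = 2.99792458 × 10^8 m/s, 1 eV = 1.602176634 × 10^-19 J.
Convert to SI: f = 7000 PHz = 7.0 × 10^18 Hz.
The photon relation is p = hf/c, giving p = 1.547 × 10^-23 kg·m/s.
Converting to MeV/c: p = 0.02895 MeV/c ≈ 0.0289 MeV/c.

0.0289 MeV/c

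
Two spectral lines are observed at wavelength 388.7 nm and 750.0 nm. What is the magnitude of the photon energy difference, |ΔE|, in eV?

1.54 eV

Using E = hc/λ: E₁ = 5.1105 × 10^-19 J, E₂ = 2.6486 × 10^-19 J.
|ΔE| = |5.1105 × 10^-19 − 2.6486 × 10^-19| = 2.46 × 10^-19 J = 1.54 eV.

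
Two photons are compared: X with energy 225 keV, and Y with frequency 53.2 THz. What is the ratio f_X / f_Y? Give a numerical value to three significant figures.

1.02e6

f_X = 5.440e19 Hz (from energy = 225 keV, via f = E/h).
f_Y = 5.320e13 Hz (from frequency = 53.2 THz, via f given directly).
Ratio = 5.440e19 / 5.320e13 = 1.02e6.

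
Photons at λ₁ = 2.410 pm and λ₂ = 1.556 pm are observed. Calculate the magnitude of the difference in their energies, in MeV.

0.282 MeV

Using E = hc/λ: E₁ = 8.2425 × 10^-14 J, E₂ = 1.2766 × 10^-13 J.
|ΔE| = |8.2425 × 10^-14 − 1.2766 × 10^-13| = 4.52 × 10^-14 J = 0.282 MeV.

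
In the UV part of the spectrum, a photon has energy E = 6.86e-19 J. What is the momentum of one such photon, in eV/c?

Take c = 2.99792458e8 m/s, 1 eV = 1.602176634e-19 J.
Apply p = E/c: p = 2.288e-27 kg·m/s.
Converting to eV/c: p = 4.282 eV/c ≈ 4.28 eV/c.

4.28 eV/c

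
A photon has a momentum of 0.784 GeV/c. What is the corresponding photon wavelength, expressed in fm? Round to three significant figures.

1.58 fm

Take h = 6.62607015e-34 J·s, c = 2.99792458e8 m/s, 1 eV = 1.602176634e-19 J.
First convert: p = 0.784 GeV/c = 4.1899e-19 kg·m/s.
The photon relation is λ = h/p, giving λ = 1.581e-15 m.
Converting to fm: λ = 1.581 fm ≈ 1.58 fm.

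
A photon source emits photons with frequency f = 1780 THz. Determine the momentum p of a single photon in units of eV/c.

7.36 eV/c

Convert to SI: f = 1780 THz = 1.78e15 Hz.
For a photon p = hf/c, so p = 3.934e-27 kg·m/s.
Converting to eV/c: p = 7.361 eV/c ≈ 7.36 eV/c.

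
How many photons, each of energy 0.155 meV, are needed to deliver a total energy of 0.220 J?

8.86 × 10^21 photons

Per-photon energy: E = 2.483 × 10^-23 J (from energy = 0.155 meV).
N = E_total / E_photon = 0.220 J / 2.483 × 10^-23 J = 8.86 × 10^21.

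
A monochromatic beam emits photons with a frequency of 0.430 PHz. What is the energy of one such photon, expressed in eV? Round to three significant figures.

1.78 eV

In SI units: f = 0.430 PHz = 4.30e14 Hz.
Since E = hf for a photon, E = 2.849e-19 J.
Converting to eV: E = 1.778 eV ≈ 1.78 eV.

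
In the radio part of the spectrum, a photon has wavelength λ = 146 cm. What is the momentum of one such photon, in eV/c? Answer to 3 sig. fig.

8.49·10^-7 eV/c

Take h = 6.62607015·10^-34 J·s, c = 2.99792458·10^8 m/s, 1 eV = 1.602176634·10^-19 J.
First convert: λ = 146 cm = 1.46 m.
The photon relation is p = h/λ, giving p = 4.538·10^-34 kg·m/s.
Converting to eV/c: p = 8.492·10^-7 eV/c ≈ 8.49·10^-7 eV/c.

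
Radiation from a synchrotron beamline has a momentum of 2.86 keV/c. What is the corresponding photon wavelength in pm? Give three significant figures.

434 pm

(h = 6.62607015 × 10^-34 J·s, c = 2.99792458 × 10^8 m/s, 1 eV = 1.602176634 × 10^-19 J.)
Convert to SI: p = 2.86 keV/c = 1.5285 × 10^-24 kg·m/s.
The photon relation is λ = h/p, giving λ = 4.335 × 10^-10 m.
Converting to pm: λ = 433.5 pm ≈ 434 pm.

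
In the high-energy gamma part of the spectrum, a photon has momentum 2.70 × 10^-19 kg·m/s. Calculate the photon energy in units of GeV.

Apply E = pc: E = 8.094 × 10^-11 J.
Converting to GeV: E = 0.5052 GeV ≈ 0.505 GeV.

0.505 GeV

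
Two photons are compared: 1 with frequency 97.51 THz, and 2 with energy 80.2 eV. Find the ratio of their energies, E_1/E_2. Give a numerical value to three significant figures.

5.03e-3

E_1 = 6.461e-20 J (from frequency = 97.51 THz, via E = hf).
E_2 = 1.285e-17 J (from energy = 80.2 eV, via E given directly).
Ratio = 6.461e-20 / 1.285e-17 = 5.03e-3.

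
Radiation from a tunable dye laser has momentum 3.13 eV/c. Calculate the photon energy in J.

5.01e-19 J

Take c = 2.99792458e8 m/s, 1 eV = 1.602176634e-19 J.
First convert: p = 3.13 eV/c = 1.6728e-27 kg·m/s.
The photon relation is E = pc, giving E = 5.015e-19 J.
So E ≈ 5.01e-19 J.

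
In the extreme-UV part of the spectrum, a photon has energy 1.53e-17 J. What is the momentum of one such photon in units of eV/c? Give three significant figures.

95.5 eV/c

Apply p = E/c: p = 5.104e-26 kg·m/s.
Converting to eV/c: p = 95.50 eV/c ≈ 95.5 eV/c.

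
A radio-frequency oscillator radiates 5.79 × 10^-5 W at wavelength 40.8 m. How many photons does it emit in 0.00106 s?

1.26 × 10^19 photons

Total energy: E_total = P·t = 5.79 × 10^-5 × 0.00106 = 6.137 × 10^-8 J.
Per-photon energy: E = 4.869 × 10^-27 J.
N = E_total / E_photon = 1.26 × 10^19.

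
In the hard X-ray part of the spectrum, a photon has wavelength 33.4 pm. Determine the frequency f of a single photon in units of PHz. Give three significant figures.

(c = 2.99792458e8 m/s.)
Convert to SI: λ = 33.4 pm = 3.34e-11 m.
Since f = c/λ for a photon, f = 8.976e18 Hz.
Converting to PHz: f = 8976 PHz ≈ 8980 PHz.

8980 PHz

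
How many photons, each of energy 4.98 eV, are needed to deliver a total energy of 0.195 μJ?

Per-photon energy: E = 7.979 × 10^-19 J (from energy = 4.98 eV).
N = E_total / E_photon = 1.95 × 10^-7 J / 7.979 × 10^-19 J = 2.44 × 10^11.

2.44 × 10^11 photons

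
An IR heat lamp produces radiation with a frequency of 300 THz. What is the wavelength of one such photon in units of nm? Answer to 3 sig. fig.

999 nm

In SI units: f = 300 THz = 3.0e14 Hz.
For a photon λ = c/f, so λ = 9.993e-7 m.
Converting to nm: λ = 999.3 nm ≈ 999 nm.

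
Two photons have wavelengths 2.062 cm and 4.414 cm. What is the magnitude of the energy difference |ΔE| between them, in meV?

0.0320 meV

Using E = hc/λ: E₁ = 9.6336 × 10^-24 J, E₂ = 4.5003 × 10^-24 J.
|ΔE| = |9.6336 × 10^-24 − 4.5003 × 10^-24| = 5.13 × 10^-24 J = 0.0320 meV.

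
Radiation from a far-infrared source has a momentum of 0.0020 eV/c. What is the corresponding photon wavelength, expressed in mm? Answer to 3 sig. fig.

0.620 mm

(h = 6.62607015e-34 J·s, c = 2.99792458e8 m/s, 1 eV = 1.602176634e-19 J.)
In SI units: p = 0.0020 eV/c = 1.0689e-30 kg·m/s.
Apply λ = h/p: λ = 6.199e-4 m.
Converting to mm: λ = 0.6199 mm ≈ 0.620 mm.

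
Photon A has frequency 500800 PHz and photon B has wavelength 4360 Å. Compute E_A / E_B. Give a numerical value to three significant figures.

E_A = 3.318 × 10^-13 J (from frequency = 500800 PHz, via E = hf).
E_B = 4.556 × 10^-19 J (from wavelength = 4360 Å, via E = hc/λ).
Ratio = 3.318 × 10^-13 / 4.556 × 10^-19 = 7.28 × 10^5.

7.28 × 10^5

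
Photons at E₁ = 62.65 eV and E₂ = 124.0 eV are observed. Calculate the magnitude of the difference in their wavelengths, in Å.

97.9 Å

Using λ = hc/E: λ₁ = 1.9790e-8 m, λ₂ = 9.9987e-9 m.
|Δλ| = |1.9790e-8 − 9.9987e-9| = 9.79e-9 m = 97.9 Å.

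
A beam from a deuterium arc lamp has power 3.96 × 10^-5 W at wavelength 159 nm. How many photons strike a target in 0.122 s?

3.87 × 10^12 photons

Total energy: E_total = P·t = 3.96 × 10^-5 × 0.122 = 4.831 × 10^-6 J.
Per-photon energy: E = 1.249 × 10^-18 J.
N = E_total / E_photon = 3.87 × 10^12.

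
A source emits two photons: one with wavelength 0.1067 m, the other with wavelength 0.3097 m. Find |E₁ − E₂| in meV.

7.62e-3 meV

Using E = hc/λ: E₁ = 1.8617e-24 J, E₂ = 6.4141e-25 J.
|ΔE| = |1.8617e-24 − 6.4141e-25| = 1.22e-24 J = 7.62e-3 meV.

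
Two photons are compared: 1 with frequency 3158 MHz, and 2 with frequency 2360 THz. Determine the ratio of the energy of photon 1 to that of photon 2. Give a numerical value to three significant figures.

E_1 = 2.093e-24 J (from frequency = 3158 MHz, via E = hf).
E_2 = 1.564e-18 J (from frequency = 2360 THz, via E = hf).
Ratio = 2.093e-24 / 1.564e-18 = 1.34e-6.

1.34e-6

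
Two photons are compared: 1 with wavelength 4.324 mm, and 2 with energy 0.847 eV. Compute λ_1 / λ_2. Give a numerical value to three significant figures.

2950

λ_1 = 0.004324 m (from wavelength = 4.324 mm, via λ given directly).
λ_2 = 1.464e-6 m (from energy = 0.847 eV, via λ = hc/E).
Ratio = 0.004324 / 1.464e-6 = 2950.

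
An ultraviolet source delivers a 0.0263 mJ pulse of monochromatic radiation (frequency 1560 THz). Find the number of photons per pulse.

2.54e13 photons

Per-photon energy: E = 1.034e-18 J (from frequency = 1560 THz).
N = E_total / E_photon = 2.63e-5 J / 1.034e-18 J = 2.54e13.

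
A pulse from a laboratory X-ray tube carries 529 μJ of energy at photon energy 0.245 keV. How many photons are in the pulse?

1.35 × 10^13 photons

Per-photon energy: E = 3.925 × 10^-17 J (from energy = 0.245 keV).
N = E_total / E_photon = 5.29 × 10^-4 J / 3.925 × 10^-17 J = 1.35 × 10^13.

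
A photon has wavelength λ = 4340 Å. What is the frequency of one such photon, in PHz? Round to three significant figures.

0.691 PHz

First convert: λ = 4340 Å = 4.34 × 10^-7 m.
For a photon f = c/λ, so f = 6.908 × 10^14 Hz.
Converting to PHz: f = 0.6908 PHz ≈ 0.691 PHz.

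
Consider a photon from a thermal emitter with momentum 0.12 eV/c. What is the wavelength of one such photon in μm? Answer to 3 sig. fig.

10.3 μm

Convert to SI: p = 0.12 eV/c = 6.4131e-29 kg·m/s.
Since λ = h/p for a photon, λ = 1.033e-5 m.
Converting to μm: λ = 10.33 μm ≈ 10.3 μm.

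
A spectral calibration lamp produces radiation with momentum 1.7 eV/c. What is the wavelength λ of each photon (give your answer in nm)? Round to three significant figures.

Take h = 6.62607015e-34 J·s, c = 2.99792458e8 m/s, 1 eV = 1.602176634e-19 J.
In SI units: p = 1.7 eV/c = 9.0853e-28 kg·m/s.
For a photon λ = h/p, so λ = 7.293e-7 m.
Converting to nm: λ = 729.3 nm ≈ 729 nm.

729 nm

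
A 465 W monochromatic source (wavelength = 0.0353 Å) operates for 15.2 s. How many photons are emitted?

1.26e17 photons

Total energy: E_total = P·t = 465 × 15.2 = 7068 J.
Per-photon energy: E = 5.627e-14 J.
N = E_total / E_photon = 1.26e17.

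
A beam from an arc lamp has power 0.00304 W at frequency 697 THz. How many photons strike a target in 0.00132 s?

8.69e12 photons

Total energy: E_total = P·t = 0.00304 × 0.00132 = 4.013e-6 J.
Per-photon energy: E = 4.618e-19 J.
N = E_total / E_photon = 8.69e12.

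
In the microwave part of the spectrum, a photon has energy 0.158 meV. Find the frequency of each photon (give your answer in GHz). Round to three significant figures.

Use h = 6.62607015e-34 J·s, 1 eV = 1.602176634e-19 J.
In SI units: E = 0.158 meV = 2.5314e-23 J.
The photon relation is f = E/h, giving f = 3.820e10 Hz.
Converting to GHz: f = 38.20 GHz ≈ 38.2 GHz.

38.2 GHz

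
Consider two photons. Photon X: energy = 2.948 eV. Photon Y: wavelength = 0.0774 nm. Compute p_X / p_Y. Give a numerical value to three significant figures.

1.84 × 10^-4

p_X = 1.575 × 10^-27 kg·m/s (from energy = 2.948 eV, via p = E/c).
p_Y = 8.561 × 10^-24 kg·m/s (from wavelength = 0.0774 nm, via p = h/λ).
Ratio = 1.575 × 10^-27 / 8.561 × 10^-24 = 1.84 × 10^-4.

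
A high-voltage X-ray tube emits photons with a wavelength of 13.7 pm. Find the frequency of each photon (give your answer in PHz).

Use c = 2.99792458 × 10^8 m/s.
Convert to SI: λ = 13.7 pm = 1.37 × 10^-11 m.
Apply f = c/λ: f = 2.188 × 10^19 Hz.
Converting to PHz: f = 21880 PHz ≈ 2.19 × 10^4 PHz.

2.19 × 10^4 PHz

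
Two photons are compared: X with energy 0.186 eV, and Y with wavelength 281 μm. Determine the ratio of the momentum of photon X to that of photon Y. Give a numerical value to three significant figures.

42.2

p_X = 9.940 × 10^-29 kg·m/s (from energy = 0.186 eV, via p = E/c).
p_Y = 2.358 × 10^-30 kg·m/s (from wavelength = 281 μm, via p = h/λ).
Ratio = 9.940 × 10^-29 / 2.358 × 10^-30 = 42.2.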